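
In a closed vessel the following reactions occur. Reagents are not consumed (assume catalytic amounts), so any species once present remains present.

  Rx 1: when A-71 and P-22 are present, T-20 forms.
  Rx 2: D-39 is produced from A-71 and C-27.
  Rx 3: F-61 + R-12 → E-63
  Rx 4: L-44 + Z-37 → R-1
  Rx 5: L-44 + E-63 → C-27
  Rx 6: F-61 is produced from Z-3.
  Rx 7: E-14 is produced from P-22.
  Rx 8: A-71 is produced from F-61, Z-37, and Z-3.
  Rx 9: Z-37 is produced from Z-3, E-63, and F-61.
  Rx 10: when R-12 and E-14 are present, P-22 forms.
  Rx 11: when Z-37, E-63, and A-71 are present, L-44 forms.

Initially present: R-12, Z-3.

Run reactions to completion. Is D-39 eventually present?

Z-3 present → F-61 forms (Rx 6).
F-61 and R-12 present → E-63 forms (Rx 3).
Z-3, E-63, and F-61 present → Z-37 forms (Rx 9).
F-61, Z-37, and Z-3 present → A-71 forms (Rx 8).
Z-37, E-63, and A-71 present → L-44 forms (Rx 11).
L-44 and E-63 present → C-27 forms (Rx 5).
A-71 and C-27 present → D-39 forms (Rx 2).

Yes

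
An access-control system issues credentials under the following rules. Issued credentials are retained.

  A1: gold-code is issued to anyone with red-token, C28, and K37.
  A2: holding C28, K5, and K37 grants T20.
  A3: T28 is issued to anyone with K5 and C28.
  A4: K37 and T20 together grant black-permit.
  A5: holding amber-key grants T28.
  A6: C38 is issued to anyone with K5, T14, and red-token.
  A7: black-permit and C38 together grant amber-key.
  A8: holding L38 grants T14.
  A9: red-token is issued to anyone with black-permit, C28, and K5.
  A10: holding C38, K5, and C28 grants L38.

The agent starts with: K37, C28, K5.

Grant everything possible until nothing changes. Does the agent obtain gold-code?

Holding C28, K5, and K37 grants T20 (A2).
Holding K37 and T20 grants black-permit (A4).
Holding black-permit, C28, and K5 grants red-token (A9).
Holding red-token, C28, and K37 grants gold-code (A1).

Yes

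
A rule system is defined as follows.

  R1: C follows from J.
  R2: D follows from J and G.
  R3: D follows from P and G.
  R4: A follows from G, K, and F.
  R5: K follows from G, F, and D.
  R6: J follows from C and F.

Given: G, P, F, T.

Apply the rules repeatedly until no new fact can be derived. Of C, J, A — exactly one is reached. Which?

P and G hold, so D follows (R3).
G, F, and D hold, so K follows (R5).
G, K, and F hold, so A follows (R4).
J would need C and F (R6), but C is never established. C would need J (R1), but J is never established.

A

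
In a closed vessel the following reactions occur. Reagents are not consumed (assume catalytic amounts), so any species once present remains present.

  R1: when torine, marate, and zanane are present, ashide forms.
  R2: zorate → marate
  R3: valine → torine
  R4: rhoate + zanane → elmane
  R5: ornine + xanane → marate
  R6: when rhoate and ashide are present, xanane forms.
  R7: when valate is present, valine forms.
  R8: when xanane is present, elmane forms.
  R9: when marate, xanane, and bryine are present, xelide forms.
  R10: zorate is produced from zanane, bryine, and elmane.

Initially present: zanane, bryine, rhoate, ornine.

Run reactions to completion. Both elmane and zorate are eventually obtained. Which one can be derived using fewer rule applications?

elmane: rhoate and zanane present → elmane forms (R4). [1 rule application]
zorate: rhoate and zanane present → elmane forms (R4). zanane, bryine, and elmane present → zorate forms (R10). [2 rule applications]
elmane needs fewer.

elmane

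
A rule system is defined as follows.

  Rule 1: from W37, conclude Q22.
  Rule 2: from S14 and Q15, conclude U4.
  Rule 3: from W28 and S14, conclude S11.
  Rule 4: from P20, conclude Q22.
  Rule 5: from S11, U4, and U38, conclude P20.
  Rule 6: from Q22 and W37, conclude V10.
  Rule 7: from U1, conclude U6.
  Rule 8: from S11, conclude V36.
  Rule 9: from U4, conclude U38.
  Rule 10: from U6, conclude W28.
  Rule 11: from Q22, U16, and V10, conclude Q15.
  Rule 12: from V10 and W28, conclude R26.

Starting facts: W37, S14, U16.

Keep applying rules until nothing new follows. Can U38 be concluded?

Yes

From W37, Rule 1 gives Q22.
Q22 and W37 hold, so V10 follows (Rule 6).
Q22, U16, and V10 hold, so Q15 follows (Rule 11).
S14 and Q15 hold, so U4 follows (Rule 2).
U4 holds, so U38 follows (Rule 9).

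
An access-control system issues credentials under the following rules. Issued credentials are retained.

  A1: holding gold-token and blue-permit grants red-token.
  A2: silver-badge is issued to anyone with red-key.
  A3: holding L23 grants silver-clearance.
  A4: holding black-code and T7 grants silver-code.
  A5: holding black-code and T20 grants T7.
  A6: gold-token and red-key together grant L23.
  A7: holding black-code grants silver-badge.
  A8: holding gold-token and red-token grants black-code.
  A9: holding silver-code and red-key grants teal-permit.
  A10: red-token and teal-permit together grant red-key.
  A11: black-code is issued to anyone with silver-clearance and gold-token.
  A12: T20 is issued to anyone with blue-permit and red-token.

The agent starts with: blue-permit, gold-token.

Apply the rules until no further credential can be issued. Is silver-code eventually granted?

Yes

Holding gold-token and blue-permit grants red-token (A1).
Holding gold-token and red-token grants black-code (A8).
Holding blue-permit and red-token grants T20 (A12).
Holding black-code and T20 grants T7 (A5).
Holding black-code and T7 grants silver-code (A4).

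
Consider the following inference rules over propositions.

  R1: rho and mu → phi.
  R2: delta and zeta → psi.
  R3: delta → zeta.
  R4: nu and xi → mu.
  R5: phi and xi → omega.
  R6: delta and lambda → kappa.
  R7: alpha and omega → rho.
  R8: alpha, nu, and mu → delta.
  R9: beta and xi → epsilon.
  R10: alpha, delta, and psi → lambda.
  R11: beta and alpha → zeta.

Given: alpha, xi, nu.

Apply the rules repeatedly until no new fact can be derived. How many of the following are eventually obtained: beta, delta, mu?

nu and xi hold, so mu follows (R4).
From alpha, nu, and mu, R8 gives delta.
No rule produces beta, and it is not given.
delta: reached.
mu: reached.
Reached: delta and mu — 2 of the 3.

2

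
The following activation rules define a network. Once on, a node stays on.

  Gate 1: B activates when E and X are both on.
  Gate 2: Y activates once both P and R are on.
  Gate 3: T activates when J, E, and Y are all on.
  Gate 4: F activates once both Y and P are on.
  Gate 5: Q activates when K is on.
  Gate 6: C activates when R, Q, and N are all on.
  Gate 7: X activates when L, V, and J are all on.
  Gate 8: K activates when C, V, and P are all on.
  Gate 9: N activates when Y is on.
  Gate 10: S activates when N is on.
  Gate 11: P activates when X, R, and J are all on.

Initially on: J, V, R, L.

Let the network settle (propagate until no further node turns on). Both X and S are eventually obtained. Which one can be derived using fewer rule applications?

X

X: L, V, and J are on, so X activates (Gate 7). [1 rule application]
S: L, V, and J are on, so X activates (Gate 7). X, R, and J are on, so P activates (Gate 11). P and R are on, so Y activates (Gate 2). Y is on, so N activates (Gate 9). Gate 10: N on → S on. [5 rule applications]
X needs fewer.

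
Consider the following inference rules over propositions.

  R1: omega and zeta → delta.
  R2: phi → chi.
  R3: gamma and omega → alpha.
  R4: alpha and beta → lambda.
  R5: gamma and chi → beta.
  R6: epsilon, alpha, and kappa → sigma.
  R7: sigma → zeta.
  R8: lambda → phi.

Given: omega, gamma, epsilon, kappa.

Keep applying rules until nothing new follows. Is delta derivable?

From gamma and omega, R3 gives alpha.
epsilon, alpha, and kappa hold, so sigma follows (R6).
From sigma, R7 gives zeta.
omega and zeta hold, so delta follows (R1).

Yes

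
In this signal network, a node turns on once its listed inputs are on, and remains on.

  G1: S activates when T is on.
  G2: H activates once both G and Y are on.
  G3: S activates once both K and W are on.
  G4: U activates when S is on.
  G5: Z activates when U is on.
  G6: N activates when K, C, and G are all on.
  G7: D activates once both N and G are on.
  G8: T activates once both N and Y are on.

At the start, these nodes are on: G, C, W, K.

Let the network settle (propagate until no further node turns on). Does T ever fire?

T would need N and Y (G8), but Y never turns on.

No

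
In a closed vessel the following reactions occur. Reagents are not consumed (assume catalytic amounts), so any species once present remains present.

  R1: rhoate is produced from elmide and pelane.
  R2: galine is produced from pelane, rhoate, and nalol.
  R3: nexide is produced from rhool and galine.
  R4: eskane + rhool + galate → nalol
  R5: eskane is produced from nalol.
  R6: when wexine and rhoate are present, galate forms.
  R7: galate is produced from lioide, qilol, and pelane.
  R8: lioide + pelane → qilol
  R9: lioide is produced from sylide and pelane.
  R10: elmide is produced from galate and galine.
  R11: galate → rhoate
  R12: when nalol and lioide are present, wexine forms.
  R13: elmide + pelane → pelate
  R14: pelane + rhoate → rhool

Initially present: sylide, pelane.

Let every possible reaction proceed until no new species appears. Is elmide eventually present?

elmide would need galate and galine (R10), but galine never forms.

No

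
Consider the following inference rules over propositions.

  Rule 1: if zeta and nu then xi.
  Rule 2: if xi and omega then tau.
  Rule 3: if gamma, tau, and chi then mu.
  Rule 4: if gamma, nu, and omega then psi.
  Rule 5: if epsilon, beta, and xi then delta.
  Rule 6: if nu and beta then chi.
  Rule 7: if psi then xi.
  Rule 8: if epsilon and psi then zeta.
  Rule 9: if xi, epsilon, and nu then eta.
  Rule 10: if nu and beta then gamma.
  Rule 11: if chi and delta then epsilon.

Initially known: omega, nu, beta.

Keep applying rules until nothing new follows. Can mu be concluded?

Yes

nu and beta hold, so gamma follows (Rule 10).
nu and beta hold, so chi follows (Rule 6).
gamma, nu, and omega hold, so psi follows (Rule 4).
From psi, Rule 7 gives xi.
xi and omega hold, so tau follows (Rule 2).
gamma, tau, and chi hold, so mu follows (Rule 3).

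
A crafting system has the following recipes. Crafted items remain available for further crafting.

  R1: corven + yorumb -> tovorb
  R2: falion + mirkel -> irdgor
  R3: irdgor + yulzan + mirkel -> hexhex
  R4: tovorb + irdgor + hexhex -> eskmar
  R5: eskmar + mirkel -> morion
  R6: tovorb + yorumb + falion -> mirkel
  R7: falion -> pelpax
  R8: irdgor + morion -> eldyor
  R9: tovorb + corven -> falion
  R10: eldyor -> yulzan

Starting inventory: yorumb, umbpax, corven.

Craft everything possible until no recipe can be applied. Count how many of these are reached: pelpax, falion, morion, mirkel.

corven + yorumb -> tovorb (R1).
tovorb + corven -> falion (R9).
falion -> pelpax (R7).
tovorb + yorumb + falion -> mirkel (R6).
pelpax: reached.
falion: reached.
morion would need eskmar and mirkel (R5), but eskmar is never obtained.
mirkel: reached.
Reached: pelpax, falion, and mirkel — 3 of the 4.

3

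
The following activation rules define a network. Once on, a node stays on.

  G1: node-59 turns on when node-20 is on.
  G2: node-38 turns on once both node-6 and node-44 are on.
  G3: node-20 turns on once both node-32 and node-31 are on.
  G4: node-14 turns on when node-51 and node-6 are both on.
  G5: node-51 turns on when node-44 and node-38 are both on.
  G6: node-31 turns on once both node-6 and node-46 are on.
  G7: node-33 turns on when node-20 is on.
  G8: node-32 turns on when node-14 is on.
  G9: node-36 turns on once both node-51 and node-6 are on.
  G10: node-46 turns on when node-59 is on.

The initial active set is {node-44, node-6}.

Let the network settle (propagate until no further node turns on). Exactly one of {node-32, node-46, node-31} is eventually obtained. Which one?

node-6 and node-44 are on, so node-38 turns on (G2).
node-44 and node-38 are on, so node-51 turns on (G5).
G4: node-51 and node-6 on → node-14 on.
node-14 is on, so node-32 turns on (G8).
node-31 would need node-6 and node-46 (G6), but node-46 never turns on. node-46 would need node-59 (G10), but node-59 never turns on.

node-32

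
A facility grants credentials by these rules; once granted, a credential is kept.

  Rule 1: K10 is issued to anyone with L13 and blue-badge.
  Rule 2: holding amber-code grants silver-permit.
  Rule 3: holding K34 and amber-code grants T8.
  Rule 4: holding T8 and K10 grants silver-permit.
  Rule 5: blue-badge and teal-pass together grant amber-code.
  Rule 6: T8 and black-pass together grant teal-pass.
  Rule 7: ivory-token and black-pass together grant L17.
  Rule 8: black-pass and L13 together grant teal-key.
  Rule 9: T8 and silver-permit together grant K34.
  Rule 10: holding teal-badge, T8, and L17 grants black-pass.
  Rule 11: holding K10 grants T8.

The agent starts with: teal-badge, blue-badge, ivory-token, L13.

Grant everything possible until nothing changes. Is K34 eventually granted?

Holding L13 and blue-badge grants K10 (Rule 1).
Holding K10 grants T8 (Rule 11).
Holding T8 and K10 grants silver-permit (Rule 4).
Holding T8 and silver-permit grants K34 (Rule 9).

Yes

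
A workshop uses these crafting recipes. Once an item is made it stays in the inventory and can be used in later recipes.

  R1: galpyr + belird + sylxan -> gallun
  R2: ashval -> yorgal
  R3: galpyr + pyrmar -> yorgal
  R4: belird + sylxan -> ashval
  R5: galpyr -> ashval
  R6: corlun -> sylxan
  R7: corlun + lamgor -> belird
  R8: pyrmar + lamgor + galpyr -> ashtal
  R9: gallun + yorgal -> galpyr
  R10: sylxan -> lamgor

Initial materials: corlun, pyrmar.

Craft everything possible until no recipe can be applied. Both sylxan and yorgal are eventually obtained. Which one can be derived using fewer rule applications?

sylxan: Using R6, corlun makes sylxan. [1 rule application]
yorgal: Using R6, corlun makes sylxan. Using R10, sylxan makes lamgor. corlun + lamgor -> belird (R7). belird + sylxan -> ashval (R4). ashval -> yorgal (R2). [5 rule applications]
sylxan needs fewer.

sylxan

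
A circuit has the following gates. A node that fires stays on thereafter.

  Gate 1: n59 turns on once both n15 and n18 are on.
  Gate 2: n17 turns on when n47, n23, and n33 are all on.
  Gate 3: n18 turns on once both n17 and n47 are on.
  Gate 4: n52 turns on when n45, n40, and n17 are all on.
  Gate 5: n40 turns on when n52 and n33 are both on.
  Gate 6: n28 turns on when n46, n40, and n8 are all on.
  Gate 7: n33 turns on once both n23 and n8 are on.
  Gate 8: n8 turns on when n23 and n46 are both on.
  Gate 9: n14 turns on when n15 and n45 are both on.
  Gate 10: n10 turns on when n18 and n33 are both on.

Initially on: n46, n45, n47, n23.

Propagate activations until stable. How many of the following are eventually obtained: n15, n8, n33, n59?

2

n23 and n46 are on, so n8 turns on (Gate 8).
Gate 7: n23 and n8 on → n33 on.
No rule produces n15, and it is not given.
n8: reached.
n33: reached.
n59 would need n15 and n18 (Gate 1), but n15 never turns on.
Reached: n8 and n33 — 2 of the 4.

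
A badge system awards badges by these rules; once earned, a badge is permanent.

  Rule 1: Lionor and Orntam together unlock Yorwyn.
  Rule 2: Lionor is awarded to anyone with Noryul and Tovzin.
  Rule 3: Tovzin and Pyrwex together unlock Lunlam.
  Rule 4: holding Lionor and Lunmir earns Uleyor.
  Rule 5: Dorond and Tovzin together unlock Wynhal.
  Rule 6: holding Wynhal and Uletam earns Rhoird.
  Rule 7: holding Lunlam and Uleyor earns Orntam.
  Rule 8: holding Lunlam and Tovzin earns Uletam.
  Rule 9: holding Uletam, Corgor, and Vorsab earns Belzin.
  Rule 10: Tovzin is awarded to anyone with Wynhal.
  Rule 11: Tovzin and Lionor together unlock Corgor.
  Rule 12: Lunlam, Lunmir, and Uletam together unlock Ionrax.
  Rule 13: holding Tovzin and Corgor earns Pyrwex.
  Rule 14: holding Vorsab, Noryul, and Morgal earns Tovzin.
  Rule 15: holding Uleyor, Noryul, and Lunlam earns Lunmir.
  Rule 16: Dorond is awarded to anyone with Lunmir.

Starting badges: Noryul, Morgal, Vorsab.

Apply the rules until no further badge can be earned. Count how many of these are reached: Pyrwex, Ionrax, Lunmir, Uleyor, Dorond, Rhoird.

With Vorsab, Noryul, and Morgal, Tovzin is earned (Rule 14).
With Noryul and Tovzin, Lionor is earned (Rule 2).
With Tovzin and Lionor, Corgor is earned (Rule 11).
With Tovzin and Corgor, Pyrwex is earned (Rule 13).
Pyrwex: reached.
Ionrax would need Lunlam, Lunmir, and Uletam (Rule 12), but Lunmir is never earned.
Lunmir would need Uleyor, Noryul, and Lunlam (Rule 15), but Uleyor is never earned.
Uleyor would need Lionor and Lunmir (Rule 4), but Lunmir is never earned.
Dorond would need Lunmir (Rule 16), but Lunmir is never earned.
Rhoird would need Wynhal and Uletam (Rule 6), but Wynhal is never earned.
Reached: Pyrwex — 1 of the 6.

1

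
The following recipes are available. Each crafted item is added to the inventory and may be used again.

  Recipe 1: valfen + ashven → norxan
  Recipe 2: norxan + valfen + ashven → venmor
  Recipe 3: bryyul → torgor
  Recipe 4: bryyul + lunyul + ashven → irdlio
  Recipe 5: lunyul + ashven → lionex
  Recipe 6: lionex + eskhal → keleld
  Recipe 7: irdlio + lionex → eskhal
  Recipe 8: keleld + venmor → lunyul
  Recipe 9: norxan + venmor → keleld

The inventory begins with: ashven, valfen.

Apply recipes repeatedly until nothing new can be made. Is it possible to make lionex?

Yes

valfen + ashven → norxan (Recipe 1).
norxan + valfen + ashven → venmor (Recipe 2).
Using Recipe 9, norxan and venmor make keleld.
keleld + venmor → lunyul (Recipe 8).
Using Recipe 5, lunyul and ashven make lionex.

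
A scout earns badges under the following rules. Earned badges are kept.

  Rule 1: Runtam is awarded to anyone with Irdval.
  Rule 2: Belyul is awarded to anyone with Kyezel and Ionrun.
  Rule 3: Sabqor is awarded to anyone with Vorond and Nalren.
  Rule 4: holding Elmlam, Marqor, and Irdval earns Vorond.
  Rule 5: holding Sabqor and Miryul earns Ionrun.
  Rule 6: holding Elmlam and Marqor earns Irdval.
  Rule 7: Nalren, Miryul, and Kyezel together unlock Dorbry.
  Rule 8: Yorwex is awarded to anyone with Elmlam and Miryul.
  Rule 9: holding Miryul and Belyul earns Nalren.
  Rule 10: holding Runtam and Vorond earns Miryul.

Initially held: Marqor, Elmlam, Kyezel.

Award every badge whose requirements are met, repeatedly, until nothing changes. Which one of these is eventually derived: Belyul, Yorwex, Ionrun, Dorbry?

With Elmlam and Marqor, Irdval is earned (Rule 6).
With Elmlam, Marqor, and Irdval, Vorond is earned (Rule 4).
With Irdval, Runtam is earned (Rule 1).
With Runtam and Vorond, Miryul is earned (Rule 10).
With Elmlam and Miryul, Yorwex is earned (Rule 8).
Belyul would need Kyezel and Ionrun (Rule 2), but Ionrun is never earned. Ionrun would need Sabqor and Miryul (Rule 5), but Sabqor is never earned. Dorbry would need Nalren, Miryul, and Kyezel (Rule 7), but Nalren is never earned.

Yorwex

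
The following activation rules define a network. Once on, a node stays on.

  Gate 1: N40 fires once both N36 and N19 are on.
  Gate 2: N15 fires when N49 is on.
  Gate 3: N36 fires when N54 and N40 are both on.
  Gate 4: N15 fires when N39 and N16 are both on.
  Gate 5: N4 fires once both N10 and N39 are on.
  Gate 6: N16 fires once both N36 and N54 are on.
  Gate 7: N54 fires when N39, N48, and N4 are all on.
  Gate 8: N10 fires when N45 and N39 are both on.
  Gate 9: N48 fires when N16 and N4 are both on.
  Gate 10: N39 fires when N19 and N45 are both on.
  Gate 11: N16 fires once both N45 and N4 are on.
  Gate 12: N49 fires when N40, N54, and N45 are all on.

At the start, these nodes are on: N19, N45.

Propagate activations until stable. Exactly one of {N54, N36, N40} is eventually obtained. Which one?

Gate 10: N19 and N45 on → N39 on.
N45 and N39 are on, so N10 fires (Gate 8).
N10 and N39 are on, so N4 fires (Gate 5).
Gate 11: N45 and N4 on → N16 on.
N16 and N4 are on, so N48 fires (Gate 9).
N39, N48, and N4 are on, so N54 fires (Gate 7).
N36 would need N54 and N40 (Gate 3), but N40 never turns on. N40 would need N36 and N19 (Gate 1), but N36 never turns on.

N54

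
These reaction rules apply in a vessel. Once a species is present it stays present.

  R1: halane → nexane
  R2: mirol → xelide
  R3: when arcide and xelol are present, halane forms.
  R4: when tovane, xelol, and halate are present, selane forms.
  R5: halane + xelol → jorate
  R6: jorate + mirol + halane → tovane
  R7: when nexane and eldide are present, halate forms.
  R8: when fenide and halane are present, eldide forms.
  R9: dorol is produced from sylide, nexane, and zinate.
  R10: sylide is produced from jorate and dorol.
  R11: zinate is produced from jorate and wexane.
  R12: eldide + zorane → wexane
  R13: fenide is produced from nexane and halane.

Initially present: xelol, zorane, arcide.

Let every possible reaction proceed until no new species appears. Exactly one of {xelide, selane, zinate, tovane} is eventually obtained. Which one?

zinate

arcide and xelol present → halane forms (R3).
halane present → nexane forms (R1).
halane and xelol present → jorate forms (R5).
nexane and halane present → fenide forms (R13).
fenide and halane present → eldide forms (R8).
eldide and zorane present → wexane forms (R12).
jorate and wexane present → zinate forms (R11).
selane would need tovane, xelol, and halate (R4), but tovane never forms. xelide would need mirol (R2), but mirol never forms. tovane would need jorate, mirol, and halane (R6), but mirol never forms.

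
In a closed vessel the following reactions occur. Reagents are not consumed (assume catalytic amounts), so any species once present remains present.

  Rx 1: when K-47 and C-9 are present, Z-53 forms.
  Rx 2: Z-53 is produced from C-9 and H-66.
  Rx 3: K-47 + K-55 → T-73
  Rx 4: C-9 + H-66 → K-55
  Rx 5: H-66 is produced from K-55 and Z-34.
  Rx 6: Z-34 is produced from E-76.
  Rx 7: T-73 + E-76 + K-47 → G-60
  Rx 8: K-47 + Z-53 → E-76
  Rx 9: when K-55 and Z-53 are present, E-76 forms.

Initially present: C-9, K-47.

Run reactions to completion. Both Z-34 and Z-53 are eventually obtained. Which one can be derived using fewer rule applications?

Z-53: K-47 and C-9 present → Z-53 forms (Rx 1). [1 rule application]
Z-34: K-47 and C-9 present → Z-53 forms (Rx 1). K-47 and Z-53 present → E-76 forms (Rx 8). E-76 present → Z-34 forms (Rx 6). [3 rule applications]
Z-53 needs fewer.

Z-53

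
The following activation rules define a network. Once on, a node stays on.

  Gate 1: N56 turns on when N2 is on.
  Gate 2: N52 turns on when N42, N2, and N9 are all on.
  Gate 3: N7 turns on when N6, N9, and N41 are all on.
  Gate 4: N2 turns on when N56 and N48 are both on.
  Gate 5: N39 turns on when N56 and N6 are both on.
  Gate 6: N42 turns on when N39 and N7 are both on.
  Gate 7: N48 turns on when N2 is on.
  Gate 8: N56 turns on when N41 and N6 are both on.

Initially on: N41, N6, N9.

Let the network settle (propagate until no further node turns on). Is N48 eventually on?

No

N48 would need N2 (Gate 7), but N2 never turns on.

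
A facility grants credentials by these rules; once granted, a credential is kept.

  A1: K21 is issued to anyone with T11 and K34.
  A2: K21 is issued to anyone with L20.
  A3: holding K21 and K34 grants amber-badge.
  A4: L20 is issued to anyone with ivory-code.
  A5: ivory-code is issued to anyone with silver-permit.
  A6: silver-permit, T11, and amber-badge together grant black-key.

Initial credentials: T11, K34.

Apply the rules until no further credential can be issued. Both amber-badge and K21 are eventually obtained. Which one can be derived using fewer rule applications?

K21

K21: Holding T11 and K34 grants K21 (A1). [1 rule application]
amber-badge: Holding T11 and K34 grants K21 (A1). Holding K21 and K34 grants amber-badge (A3). [2 rule applications]
K21 needs fewer.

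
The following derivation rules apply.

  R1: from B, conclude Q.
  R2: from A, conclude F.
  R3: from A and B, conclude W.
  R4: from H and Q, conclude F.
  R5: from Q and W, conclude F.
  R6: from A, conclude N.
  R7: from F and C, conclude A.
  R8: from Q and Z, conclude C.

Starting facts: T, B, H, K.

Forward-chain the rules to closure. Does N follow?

N would need A (R6), but A is never established.

No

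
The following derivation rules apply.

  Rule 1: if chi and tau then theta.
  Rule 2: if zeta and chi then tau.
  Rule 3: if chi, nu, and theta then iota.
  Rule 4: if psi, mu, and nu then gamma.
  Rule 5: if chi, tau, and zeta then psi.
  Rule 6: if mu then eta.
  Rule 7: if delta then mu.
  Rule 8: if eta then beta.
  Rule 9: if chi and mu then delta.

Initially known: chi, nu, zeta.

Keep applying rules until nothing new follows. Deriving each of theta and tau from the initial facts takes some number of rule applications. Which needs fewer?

tau: zeta and chi hold, so tau follows (Rule 2). [1 rule application]
theta: zeta and chi hold, so tau follows (Rule 2). From chi and tau, Rule 1 gives theta. [2 rule applications]
tau needs fewer.

tau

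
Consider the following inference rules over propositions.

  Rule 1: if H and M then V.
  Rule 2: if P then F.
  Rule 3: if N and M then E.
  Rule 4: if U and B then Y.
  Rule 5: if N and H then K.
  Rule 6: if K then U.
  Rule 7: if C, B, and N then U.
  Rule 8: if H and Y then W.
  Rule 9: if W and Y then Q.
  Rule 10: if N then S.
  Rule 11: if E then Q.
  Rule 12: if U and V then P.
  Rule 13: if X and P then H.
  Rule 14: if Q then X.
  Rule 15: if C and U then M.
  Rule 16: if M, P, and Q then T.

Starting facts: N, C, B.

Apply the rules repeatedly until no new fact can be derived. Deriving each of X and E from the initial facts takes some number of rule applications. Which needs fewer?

E

E: C, B, and N hold, so U follows (Rule 7). From C and U, Rule 15 gives M. N and M hold, so E follows (Rule 3). [3 rule applications]
X: From C, B, and N, Rule 7 gives U. From C and U, Rule 15 gives M. N and M hold, so E follows (Rule 3). E holds, so Q follows (Rule 11). Q holds, so X follows (Rule 14). [5 rule applications]
E needs fewer.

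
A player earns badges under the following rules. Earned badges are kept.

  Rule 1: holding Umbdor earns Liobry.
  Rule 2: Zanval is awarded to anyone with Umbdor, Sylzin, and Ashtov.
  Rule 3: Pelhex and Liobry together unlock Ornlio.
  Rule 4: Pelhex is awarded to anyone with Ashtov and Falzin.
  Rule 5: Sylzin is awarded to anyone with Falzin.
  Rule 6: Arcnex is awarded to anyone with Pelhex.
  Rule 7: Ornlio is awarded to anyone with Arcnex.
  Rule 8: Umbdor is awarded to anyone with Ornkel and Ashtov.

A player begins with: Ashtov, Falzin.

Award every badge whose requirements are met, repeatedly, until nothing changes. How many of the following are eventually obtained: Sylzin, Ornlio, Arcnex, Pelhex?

With Falzin, Sylzin is earned (Rule 5).
With Ashtov and Falzin, Pelhex is earned (Rule 4).
With Pelhex, Arcnex is earned (Rule 6).
With Arcnex, Ornlio is earned (Rule 7).
Sylzin: reached.
Ornlio: reached.
Arcnex: reached.
Pelhex: reached.
All 4 are reached.

4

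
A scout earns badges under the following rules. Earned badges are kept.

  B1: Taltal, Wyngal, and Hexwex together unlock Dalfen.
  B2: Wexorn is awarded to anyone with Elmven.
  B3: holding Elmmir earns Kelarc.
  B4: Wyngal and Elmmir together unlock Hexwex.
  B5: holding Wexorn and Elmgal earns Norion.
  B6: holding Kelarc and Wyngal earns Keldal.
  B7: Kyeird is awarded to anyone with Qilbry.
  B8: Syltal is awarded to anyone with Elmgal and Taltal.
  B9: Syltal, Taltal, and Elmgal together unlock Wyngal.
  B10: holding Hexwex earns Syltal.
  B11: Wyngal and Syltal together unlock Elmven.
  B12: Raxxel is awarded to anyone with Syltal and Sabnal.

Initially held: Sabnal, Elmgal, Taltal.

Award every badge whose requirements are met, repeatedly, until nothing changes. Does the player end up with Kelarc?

Kelarc would need Elmmir (B3), but Elmmir is never earned.

No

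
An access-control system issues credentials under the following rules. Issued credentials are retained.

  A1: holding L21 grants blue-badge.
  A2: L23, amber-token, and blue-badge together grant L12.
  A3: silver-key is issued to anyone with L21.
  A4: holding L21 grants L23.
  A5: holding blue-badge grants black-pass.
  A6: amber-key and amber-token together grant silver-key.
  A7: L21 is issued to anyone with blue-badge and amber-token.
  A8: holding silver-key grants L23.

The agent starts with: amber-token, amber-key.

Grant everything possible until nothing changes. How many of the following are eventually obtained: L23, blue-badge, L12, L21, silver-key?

2

Holding amber-key and amber-token grants silver-key (A6).
Holding silver-key grants L23 (A8).
L23: reached.
blue-badge would need L21 (A1), but L21 is never granted.
L12 would need L23, amber-token, and blue-badge (A2), but blue-badge is never granted.
L21 would need blue-badge and amber-token (A7), but blue-badge is never granted.
silver-key: reached.
Reached: L23 and silver-key — 2 of the 5.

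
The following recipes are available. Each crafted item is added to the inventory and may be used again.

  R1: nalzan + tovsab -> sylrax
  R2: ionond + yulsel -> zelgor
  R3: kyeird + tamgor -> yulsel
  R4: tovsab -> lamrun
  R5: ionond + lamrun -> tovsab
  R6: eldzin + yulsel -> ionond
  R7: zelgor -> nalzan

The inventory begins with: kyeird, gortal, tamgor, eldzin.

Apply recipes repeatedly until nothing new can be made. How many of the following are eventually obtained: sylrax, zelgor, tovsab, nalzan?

kyeird + tamgor -> yulsel (R3).
Using R6, eldzin and yulsel make ionond.
ionond + yulsel -> zelgor (R2).
zelgor -> nalzan (R7).
sylrax would need nalzan and tovsab (R1), but tovsab is never obtained.
zelgor: reached.
tovsab would need ionond and lamrun (R5), but lamrun is never obtained.
nalzan: reached.
Reached: zelgor and nalzan — 2 of the 4.

2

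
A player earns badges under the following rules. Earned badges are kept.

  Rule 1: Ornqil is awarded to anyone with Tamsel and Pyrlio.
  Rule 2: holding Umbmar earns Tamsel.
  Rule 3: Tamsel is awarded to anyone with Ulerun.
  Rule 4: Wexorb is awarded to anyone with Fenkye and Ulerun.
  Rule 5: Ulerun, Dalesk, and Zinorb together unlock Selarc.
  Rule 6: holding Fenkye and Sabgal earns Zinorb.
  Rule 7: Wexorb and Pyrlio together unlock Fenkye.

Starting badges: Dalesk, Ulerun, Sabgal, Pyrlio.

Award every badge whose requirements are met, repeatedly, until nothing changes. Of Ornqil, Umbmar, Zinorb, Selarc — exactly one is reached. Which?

With Ulerun, Tamsel is earned (Rule 3).
With Tamsel and Pyrlio, Ornqil is earned (Rule 1).
No rule produces Umbmar, and it is not given. Zinorb would need Fenkye and Sabgal (Rule 6), but Fenkye is never earned. Selarc would need Ulerun, Dalesk, and Zinorb (Rule 5), but Zinorb is never earned.

Ornqil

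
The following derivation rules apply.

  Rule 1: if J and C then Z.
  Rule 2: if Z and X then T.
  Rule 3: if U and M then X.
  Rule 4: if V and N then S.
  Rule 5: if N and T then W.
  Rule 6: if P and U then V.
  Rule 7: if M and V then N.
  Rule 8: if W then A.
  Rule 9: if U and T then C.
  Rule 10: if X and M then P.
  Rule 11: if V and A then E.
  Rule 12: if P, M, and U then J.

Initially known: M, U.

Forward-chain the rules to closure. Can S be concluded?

Yes

From U and M, Rule 3 gives X.
From X and M, Rule 10 gives P.
From P and U, Rule 6 gives V.
M and V hold, so N follows (Rule 7).
V and N hold, so S follows (Rule 4).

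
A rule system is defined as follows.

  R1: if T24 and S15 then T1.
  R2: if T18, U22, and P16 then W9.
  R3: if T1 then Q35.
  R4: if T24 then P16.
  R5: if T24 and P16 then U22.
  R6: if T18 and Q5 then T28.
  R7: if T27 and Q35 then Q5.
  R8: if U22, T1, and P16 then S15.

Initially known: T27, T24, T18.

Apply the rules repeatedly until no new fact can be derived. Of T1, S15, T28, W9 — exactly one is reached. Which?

W9

T24 holds, so P16 follows (R4).
From T24 and P16, R5 gives U22.
From T18, U22, and P16, R2 gives W9.
S15 would need U22, T1, and P16 (R8), but T1 is never established. T28 would need T18 and Q5 (R6), but Q5 is never established. T1 would need T24 and S15 (R1), but S15 is never established.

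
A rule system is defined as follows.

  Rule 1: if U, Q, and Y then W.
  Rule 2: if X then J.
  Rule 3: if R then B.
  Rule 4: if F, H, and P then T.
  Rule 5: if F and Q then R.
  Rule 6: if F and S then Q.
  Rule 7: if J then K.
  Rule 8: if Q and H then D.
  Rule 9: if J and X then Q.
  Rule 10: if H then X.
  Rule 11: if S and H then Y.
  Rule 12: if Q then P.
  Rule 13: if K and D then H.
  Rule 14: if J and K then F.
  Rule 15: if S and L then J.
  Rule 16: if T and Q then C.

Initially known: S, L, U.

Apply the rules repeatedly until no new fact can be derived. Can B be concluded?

Yes

S and L hold, so J follows (Rule 15).
From J, Rule 7 gives K.
From J and K, Rule 14 gives F.
From F and S, Rule 6 gives Q.
F and Q hold, so R follows (Rule 5).
R holds, so B follows (Rule 3).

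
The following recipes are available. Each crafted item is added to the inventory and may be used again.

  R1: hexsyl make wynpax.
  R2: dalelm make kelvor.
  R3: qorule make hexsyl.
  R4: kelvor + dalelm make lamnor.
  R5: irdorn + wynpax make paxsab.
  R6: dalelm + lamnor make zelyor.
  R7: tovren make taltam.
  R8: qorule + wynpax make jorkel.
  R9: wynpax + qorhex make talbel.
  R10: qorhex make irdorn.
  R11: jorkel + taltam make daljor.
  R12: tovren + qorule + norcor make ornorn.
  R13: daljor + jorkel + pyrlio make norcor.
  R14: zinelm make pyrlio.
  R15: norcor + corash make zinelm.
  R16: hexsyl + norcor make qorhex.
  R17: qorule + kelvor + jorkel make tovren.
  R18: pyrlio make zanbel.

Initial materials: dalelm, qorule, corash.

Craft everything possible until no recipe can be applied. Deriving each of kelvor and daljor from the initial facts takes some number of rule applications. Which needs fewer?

kelvor

kelvor: dalelm → kelvor (R2). [1 rule application]
daljor: qorule → hexsyl (R3). dalelm → kelvor (R2). hexsyl → wynpax (R1). Using R8, qorule and wynpax make jorkel. Using R17, qorule, kelvor, and jorkel make tovren. Using R7, tovren makes taltam. Using R11, jorkel and taltam make daljor. [7 rule applications]
kelvor needs fewer.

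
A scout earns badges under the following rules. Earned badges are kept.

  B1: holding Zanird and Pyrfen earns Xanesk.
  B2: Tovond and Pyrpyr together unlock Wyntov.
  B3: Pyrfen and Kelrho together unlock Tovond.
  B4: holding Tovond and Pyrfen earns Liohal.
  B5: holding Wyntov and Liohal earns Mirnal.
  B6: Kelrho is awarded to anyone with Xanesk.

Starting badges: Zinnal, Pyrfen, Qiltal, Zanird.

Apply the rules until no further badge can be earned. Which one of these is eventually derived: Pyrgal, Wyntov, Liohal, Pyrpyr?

Liohal

With Zanird and Pyrfen, Xanesk is earned (B1).
With Xanesk, Kelrho is earned (B6).
With Pyrfen and Kelrho, Tovond is earned (B3).
With Tovond and Pyrfen, Liohal is earned (B4).
No rule produces Pyrpyr, and it is not given. No rule produces Pyrgal, and it is not given. Wyntov would need Tovond and Pyrpyr (B2), but Pyrpyr is never earned.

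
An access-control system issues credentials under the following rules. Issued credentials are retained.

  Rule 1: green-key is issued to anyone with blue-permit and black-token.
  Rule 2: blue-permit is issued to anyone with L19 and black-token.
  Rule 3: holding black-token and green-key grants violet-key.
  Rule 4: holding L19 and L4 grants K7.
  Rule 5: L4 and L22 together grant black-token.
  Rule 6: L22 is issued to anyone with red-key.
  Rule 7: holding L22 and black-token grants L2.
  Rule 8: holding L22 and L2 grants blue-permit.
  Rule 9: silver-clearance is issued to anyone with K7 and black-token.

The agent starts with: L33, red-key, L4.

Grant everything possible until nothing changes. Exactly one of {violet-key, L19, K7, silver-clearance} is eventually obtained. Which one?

Holding red-key grants L22 (Rule 6).
Holding L4 and L22 grants black-token (Rule 5).
Holding L22 and black-token grants L2 (Rule 7).
Holding L22 and L2 grants blue-permit (Rule 8).
Holding blue-permit and black-token grants green-key (Rule 1).
Holding black-token and green-key grants violet-key (Rule 3).
silver-clearance would need K7 and black-token (Rule 9), but K7 is never granted. No rule produces L19, and it is not given. K7 would need L19 and L4 (Rule 4), but L19 is never granted.

violet-key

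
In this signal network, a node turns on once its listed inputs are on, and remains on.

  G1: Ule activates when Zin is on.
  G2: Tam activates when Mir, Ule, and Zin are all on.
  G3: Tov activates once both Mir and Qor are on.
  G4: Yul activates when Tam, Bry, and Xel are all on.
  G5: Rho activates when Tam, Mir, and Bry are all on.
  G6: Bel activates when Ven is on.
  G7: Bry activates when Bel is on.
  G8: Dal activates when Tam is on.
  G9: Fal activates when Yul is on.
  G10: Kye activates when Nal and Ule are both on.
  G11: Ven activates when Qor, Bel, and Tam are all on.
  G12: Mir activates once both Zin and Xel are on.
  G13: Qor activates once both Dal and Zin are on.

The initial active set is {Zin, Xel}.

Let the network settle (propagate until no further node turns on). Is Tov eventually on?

G12: Zin and Xel on → Mir on.
G1: Zin on → Ule on.
G2: Mir, Ule, and Zin on → Tam on.
Tam is on, so Dal activates (G8).
G13: Dal and Zin on → Qor on.
Mir and Qor are on, so Tov activates (G3).

Yes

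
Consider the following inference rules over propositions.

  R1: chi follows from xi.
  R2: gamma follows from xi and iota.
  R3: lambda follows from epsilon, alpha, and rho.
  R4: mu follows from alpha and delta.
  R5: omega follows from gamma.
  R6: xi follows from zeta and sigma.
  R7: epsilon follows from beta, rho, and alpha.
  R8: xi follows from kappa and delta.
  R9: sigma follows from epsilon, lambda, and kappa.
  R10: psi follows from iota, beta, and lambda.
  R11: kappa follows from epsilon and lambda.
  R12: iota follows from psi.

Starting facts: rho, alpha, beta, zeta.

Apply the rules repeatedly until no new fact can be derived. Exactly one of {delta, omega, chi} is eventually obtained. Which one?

From beta, rho, and alpha, R7 gives epsilon.
From epsilon, alpha, and rho, R3 gives lambda.
From epsilon and lambda, R11 gives kappa.
From epsilon, lambda, and kappa, R9 gives sigma.
zeta and sigma hold, so xi follows (R6).
From xi, R1 gives chi.
No rule produces delta, and it is not given. omega would need gamma (R5), but gamma is never established.

chi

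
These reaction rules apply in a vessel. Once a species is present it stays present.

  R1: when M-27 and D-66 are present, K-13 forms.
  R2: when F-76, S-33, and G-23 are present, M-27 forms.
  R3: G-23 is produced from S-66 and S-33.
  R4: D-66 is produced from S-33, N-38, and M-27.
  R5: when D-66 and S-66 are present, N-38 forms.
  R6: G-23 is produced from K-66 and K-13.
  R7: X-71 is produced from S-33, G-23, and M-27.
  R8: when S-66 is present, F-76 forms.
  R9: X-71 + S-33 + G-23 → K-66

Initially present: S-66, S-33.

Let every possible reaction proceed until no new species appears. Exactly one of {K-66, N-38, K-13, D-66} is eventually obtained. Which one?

K-66

S-66 and S-33 present → G-23 forms (R3).
S-66 present → F-76 forms (R8).
F-76, S-33, and G-23 present → M-27 forms (R2).
S-33, G-23, and M-27 present → X-71 forms (R7).
X-71, S-33, and G-23 present → K-66 forms (R9).
D-66 would need S-33, N-38, and M-27 (R4), but N-38 never forms. K-13 would need M-27 and D-66 (R1), but D-66 never forms. N-38 would need D-66 and S-66 (R5), but D-66 never forms.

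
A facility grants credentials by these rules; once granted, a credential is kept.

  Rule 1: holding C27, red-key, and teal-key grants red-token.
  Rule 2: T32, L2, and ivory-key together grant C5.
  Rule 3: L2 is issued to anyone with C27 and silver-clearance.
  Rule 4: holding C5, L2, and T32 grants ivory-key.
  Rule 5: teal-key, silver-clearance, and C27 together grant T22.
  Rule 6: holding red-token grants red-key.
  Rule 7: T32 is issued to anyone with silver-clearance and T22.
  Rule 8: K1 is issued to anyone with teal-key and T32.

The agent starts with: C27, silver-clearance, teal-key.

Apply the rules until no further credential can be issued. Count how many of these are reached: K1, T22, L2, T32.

4

Holding C27 and silver-clearance grants L2 (Rule 3).
Holding teal-key, silver-clearance, and C27 grants T22 (Rule 5).
Holding silver-clearance and T22 grants T32 (Rule 7).
Holding teal-key and T32 grants K1 (Rule 8).
K1: reached.
T22: reached.
L2: reached.
T32: reached.
All 4 are reached.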